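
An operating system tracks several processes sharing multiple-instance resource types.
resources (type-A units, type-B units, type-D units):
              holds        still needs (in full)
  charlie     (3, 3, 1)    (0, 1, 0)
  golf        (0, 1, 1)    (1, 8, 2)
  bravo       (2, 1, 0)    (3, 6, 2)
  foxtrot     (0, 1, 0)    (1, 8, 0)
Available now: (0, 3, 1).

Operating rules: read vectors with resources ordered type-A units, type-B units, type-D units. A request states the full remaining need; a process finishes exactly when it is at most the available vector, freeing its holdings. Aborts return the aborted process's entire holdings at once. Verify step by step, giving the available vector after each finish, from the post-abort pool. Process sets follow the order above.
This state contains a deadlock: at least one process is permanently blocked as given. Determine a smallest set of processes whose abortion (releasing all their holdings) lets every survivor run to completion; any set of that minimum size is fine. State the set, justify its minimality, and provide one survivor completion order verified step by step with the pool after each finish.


Minimum abort set: foxtrot.
Key observation: golf was stuck for good until foxtrot gave back (0, 1, 0); in the order shown it finishes at step 3.
Minimality: the empty abort set fails — the state is deadlocked as it stands.
One survivor order: charlie, bravo, golf. Step-by-step check (post-abort pool first):
  pool = (0, 4, 1)
  charlie needs (0, 1, 0) <= (0, 4, 1) -> finishes; pool += (3, 3, 1) = (3, 7, 2)
  bravo needs (3, 6, 2) <= (3, 7, 2) -> finishes; pool += (2, 1, 0) = (5, 8, 2)
  golf needs (1, 8, 2) <= (5, 8, 2) -> finishes; pool += (0, 1, 1) = (5, 9, 3)


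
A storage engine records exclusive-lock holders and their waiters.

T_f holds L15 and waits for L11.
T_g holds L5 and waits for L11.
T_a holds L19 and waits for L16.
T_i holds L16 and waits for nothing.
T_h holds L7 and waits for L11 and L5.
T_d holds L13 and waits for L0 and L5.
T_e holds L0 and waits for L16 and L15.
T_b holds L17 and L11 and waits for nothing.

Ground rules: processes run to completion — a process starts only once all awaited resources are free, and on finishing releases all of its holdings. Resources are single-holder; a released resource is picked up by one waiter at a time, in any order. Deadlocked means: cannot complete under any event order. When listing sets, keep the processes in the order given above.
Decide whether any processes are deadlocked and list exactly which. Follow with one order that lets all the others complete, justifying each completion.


Nothing here is deadlocked.
Key observation: there is no circular wait here — follow any chain and it reaches a process that is free to run now.
The rest can finish in the order T_b, T_f, T_g, T_h, T_i, T_e, T_a, T_d.
Step-by-step check:
  T_b waits on nothing -> runs at once and releases L17 and L11
  run T_f (all its waits — L11 — are resolved); releases L15
  run T_g (all its waits — L11 — are resolved); releases L5
  run T_h (all its waits — L11 and L5 — are resolved); releases L7
  T_i waits on nothing -> runs at once and releases L16
  run T_e (all its waits — L16 and L15 — are resolved); releases L0
  run T_a (all its waits — L16 — are resolved); releases L19
  run T_d (all its waits — L0 and L5 — are resolved); releases L13


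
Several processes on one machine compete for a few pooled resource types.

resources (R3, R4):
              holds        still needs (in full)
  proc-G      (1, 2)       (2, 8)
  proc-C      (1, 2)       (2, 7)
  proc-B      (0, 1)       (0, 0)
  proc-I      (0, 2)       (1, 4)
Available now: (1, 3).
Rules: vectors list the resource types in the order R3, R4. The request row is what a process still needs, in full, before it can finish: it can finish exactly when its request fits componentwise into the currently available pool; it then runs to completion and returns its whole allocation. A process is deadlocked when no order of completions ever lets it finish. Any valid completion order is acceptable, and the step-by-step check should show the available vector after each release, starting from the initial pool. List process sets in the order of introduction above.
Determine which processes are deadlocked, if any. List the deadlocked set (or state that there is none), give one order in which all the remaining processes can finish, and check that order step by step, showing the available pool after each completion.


Deadlocked set: proc-G and proc-C.
Key observation: R3 is the bottleneck — with proc-B, proc-I done the pool holds (1, 6), short of every remaining need.
A valid finishing order for the others: proc-B, proc-I. Verifying each step:
  pool = (1, 3)
  run proc-B (needs (0, 0), free (1, 3)); after release of (0, 1) the pool is (1, 4)
  run proc-I (needs (1, 4), free (1, 4)); after release of (0, 2) the pool is (1, 6)
None of the blocked processes ever fits:
  blocked: proc-G wants (2, 8), pool (1, 6) — not enough R3 and R4
  blocked: proc-C wants (2, 7), pool (1, 6) — not enough R3 and R4


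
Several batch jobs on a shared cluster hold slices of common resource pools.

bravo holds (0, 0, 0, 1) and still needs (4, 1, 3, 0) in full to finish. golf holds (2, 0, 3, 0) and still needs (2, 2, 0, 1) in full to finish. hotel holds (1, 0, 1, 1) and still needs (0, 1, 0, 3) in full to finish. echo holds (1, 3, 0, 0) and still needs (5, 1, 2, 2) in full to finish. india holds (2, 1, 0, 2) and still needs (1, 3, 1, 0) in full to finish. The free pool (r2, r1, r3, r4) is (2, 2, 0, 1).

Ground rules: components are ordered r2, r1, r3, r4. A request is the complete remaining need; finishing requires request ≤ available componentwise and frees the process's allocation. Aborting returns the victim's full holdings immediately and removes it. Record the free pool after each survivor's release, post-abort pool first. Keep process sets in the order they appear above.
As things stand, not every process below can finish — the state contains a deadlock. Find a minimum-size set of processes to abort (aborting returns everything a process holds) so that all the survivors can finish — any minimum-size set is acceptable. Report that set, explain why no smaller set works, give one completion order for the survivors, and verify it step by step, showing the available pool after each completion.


Abort hotel.
Key observation: echo had no path to completion before; after the abort of hotel ((1, 0, 1, 1) returned), step 3 is where it fits.
Why nothing smaller works: aborting no one leaves the state deadlocked as given.
The survivors complete as golf, bravo, echo, india. Walking it through (starting from the post-abort pool):
  pool = (3, 2, 1, 2)
  golf needs (2, 2, 0, 1) <= (3, 2, 1, 2) -> finishes; pool += (2, 0, 3, 0) = (5, 2, 4, 2)
  bravo needs (4, 1, 3, 0) <= (5, 2, 4, 2) -> finishes; pool += (0, 0, 0, 1) = (5, 2, 4, 3)
  echo needs (5, 1, 2, 2) <= (5, 2, 4, 3) -> finishes; pool += (1, 3, 0, 0) = (6, 5, 4, 3)
  india needs (1, 3, 1, 0) <= (6, 5, 4, 3) -> finishes; pool += (2, 1, 0, 2) = (8, 6, 4, 5)


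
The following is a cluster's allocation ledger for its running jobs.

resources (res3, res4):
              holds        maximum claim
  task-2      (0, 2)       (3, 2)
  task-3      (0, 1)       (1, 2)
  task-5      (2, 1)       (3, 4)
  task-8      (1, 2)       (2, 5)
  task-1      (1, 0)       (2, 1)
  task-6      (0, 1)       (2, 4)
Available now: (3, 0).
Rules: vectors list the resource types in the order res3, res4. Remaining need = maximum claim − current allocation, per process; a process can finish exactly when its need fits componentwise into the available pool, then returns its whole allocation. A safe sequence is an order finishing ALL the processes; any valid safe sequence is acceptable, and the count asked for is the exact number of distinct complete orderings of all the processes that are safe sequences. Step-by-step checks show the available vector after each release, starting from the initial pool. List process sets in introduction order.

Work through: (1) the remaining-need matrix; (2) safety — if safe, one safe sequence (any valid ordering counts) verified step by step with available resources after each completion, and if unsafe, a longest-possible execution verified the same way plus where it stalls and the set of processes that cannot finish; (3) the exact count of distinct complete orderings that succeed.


(1) Outstanding need per process (order res3, res4):
  task-2: (3, 0)
  task-3: (1, 1)
  task-5: (1, 3)
  task-8: (1, 3)
  task-1: (1, 1)
  task-6: (2, 3)
(2) SAFE, for example via the order task-2, task-3, task-6, task-1, task-8, task-5.
Key observation: at task-2 the run first touches a limit — (3, 0) against (3, 0), exact on a resource it actually requests.
Walking it through:
  pool = (3, 0)
  run task-2 (needs (3, 0), free (3, 0)); after release of (0, 2) the pool is (3, 2)
  run task-3 (needs (1, 1), free (3, 2)); after release of (0, 1) the pool is (3, 3)
  run task-6 (needs (2, 3), free (3, 3)); after release of (0, 1) the pool is (3, 4)
  run task-1 (needs (1, 1), free (3, 4)); after release of (1, 0) the pool is (4, 4)
  run task-8 (needs (1, 3), free (4, 4)); after release of (1, 2) the pool is (5, 6)
  run task-5 (needs (1, 3), free (5, 6)); after release of (2, 1) the pool is (7, 7)
(3) Exactly 30 of the possible complete orderings are safe sequences.


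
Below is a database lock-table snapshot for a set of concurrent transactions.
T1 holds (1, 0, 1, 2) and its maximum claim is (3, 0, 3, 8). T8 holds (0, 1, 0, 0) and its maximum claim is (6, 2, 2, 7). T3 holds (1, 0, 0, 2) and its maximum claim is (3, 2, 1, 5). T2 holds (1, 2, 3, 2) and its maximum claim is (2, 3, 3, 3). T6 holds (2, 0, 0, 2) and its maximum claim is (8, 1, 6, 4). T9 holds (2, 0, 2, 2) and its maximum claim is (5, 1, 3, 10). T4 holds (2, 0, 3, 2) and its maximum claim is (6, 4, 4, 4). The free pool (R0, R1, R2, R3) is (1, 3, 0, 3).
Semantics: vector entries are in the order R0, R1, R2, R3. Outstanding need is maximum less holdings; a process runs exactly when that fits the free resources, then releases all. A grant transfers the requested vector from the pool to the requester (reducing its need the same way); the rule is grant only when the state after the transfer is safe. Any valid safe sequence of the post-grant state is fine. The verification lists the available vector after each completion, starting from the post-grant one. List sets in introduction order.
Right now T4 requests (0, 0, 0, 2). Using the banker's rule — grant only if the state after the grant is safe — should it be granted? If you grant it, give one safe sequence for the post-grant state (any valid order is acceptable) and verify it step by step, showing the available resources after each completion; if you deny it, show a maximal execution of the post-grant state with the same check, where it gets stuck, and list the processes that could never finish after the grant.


DENY — the pretend-granted state is unsafe.
Key observation: after T2, T3 the pool peaks at (3, 5, 3, 5), and each blocked process is short somewhere: T1 on R3; T8 on R0, R3; T6 on R0, R2; T9 on R3; T4 on R0.
On the post-grant state, T2, T3 is a maximal run — nothing extends it. Walking it through:
  pool = (1, 3, 0, 1)
  T2 needs (1, 1, 0, 1) <= (1, 3, 0, 1) -> finishes; pool += (1, 2, 3, 2) = (2, 5, 3, 3)
  T3 needs (2, 2, 1, 3) <= (2, 5, 3, 3) -> finishes; pool += (1, 0, 0, 2) = (3, 5, 3, 5)
  blocked: T1 wants (2, 0, 2, 6), pool (3, 5, 3, 5) — not enough R3
  blocked: T8 wants (6, 1, 2, 7), pool (3, 5, 3, 5) — not enough R0 and R3
  blocked: T6 wants (6, 1, 6, 2), pool (3, 5, 3, 5) — not enough R0 and R2
  blocked: T9 wants (3, 1, 1, 8), pool (3, 5, 3, 5) — not enough R3
  blocked: T4 wants (4, 4, 1, 0), pool (3, 5, 3, 5) — not enough R0
Post-grant, the permanently blocked set is T1, T8, T6, T9 and T4.


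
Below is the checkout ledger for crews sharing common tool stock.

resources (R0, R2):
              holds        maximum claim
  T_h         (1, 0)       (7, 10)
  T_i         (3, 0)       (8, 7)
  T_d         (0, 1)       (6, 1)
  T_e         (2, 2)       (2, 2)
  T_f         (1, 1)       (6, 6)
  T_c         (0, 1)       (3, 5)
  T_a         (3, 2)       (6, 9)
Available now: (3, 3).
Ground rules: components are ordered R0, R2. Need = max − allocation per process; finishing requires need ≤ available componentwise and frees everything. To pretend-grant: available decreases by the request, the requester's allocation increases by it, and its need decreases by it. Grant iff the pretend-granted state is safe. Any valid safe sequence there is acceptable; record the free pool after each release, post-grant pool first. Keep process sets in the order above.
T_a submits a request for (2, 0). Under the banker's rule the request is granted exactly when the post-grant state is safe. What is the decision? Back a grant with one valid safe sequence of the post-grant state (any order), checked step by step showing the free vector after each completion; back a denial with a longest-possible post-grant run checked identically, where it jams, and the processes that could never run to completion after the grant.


DENY — the pretend-granted state is unsafe.
Key observation: after T_e, T_c the pool peaks at (3, 6), and each blocked process is short somewhere: T_h on R0, R2; T_i on R0, R2; T_d on R0; T_f on R0; T_a on R2.
After a pretend grant, a maximal execution: T_e, T_c — then nothing else fits. Verifying each step:
  pool = (1, 3)
  run T_e (needs (0, 0), free (1, 3)); after release of (2, 2) the pool is (3, 5)
  run T_c (needs (3, 4), free (3, 5)); after release of (0, 1) the pool is (3, 6)
  T_h cannot run: need (6, 10) vs free (3, 6) (insufficient R0 and R2)
  T_i cannot run: need (5, 7) vs free (3, 6) (insufficient R0 and R2)
  T_d cannot run: need (6, 0) vs free (3, 6) (insufficient R0)
  T_f cannot run: need (5, 5) vs free (3, 6) (insufficient R0)
  T_a cannot run: need (1, 7) vs free (3, 6) (insufficient R2)
Had the request been granted, T_h, T_i, T_d, T_f and T_a could never finish.


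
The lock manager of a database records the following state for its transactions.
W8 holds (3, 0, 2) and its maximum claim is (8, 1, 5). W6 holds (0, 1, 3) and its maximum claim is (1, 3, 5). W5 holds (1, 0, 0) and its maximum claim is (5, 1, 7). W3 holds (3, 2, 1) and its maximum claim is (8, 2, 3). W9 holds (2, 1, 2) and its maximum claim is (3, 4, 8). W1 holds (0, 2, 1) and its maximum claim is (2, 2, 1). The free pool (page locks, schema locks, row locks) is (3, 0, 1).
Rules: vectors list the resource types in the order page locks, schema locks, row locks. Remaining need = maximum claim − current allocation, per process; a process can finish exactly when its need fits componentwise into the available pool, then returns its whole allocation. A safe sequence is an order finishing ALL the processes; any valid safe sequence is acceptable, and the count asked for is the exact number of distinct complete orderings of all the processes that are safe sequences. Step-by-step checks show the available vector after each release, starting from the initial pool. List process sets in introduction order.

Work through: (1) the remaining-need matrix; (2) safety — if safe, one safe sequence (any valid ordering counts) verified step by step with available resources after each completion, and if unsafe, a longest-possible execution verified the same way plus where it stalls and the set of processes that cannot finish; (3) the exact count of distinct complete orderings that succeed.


(1) Need matrix, components ordered page locks, schema locks, row locks:
  W8: (5, 1, 3)
  W6: (1, 2, 2)
  W5: (4, 1, 7)
  W3: (5, 0, 2)
  W9: (1, 3, 6)
  W1: (2, 0, 0)
(2) UNSAFE — no complete ordering exists.
Key observation: after W1, W6 the pool peaks at (3, 3, 5), and each blocked process is short somewhere: W8 on page locks; W5 on page locks, row locks; W3 on page locks; W9 on row locks.
A maximal execution: W1, W6 — then nothing else fits. Step-by-step check:
  pool = (3, 0, 1)
  run W1 (needs (2, 0, 0), free (3, 0, 1)); after release of (0, 2, 1) the pool is (3, 2, 2)
  run W6 (needs (1, 2, 2), free (3, 2, 2)); after release of (0, 1, 3) the pool is (3, 3, 5)
  W8 cannot run: need (5, 1, 3) vs free (3, 3, 5) (insufficient page locks)
  W5 cannot run: need (4, 1, 7) vs free (3, 3, 5) (insufficient page locks and row locks)
  W3 cannot run: need (5, 0, 2) vs free (3, 3, 5) (insufficient page locks)
  W9 cannot run: need (1, 3, 6) vs free (3, 3, 5) (insufficient row locks)
Processes that can never finish: W8, W5, W3 and W9.
(3) Exactly 0 of the possible complete orderings are safe sequences.


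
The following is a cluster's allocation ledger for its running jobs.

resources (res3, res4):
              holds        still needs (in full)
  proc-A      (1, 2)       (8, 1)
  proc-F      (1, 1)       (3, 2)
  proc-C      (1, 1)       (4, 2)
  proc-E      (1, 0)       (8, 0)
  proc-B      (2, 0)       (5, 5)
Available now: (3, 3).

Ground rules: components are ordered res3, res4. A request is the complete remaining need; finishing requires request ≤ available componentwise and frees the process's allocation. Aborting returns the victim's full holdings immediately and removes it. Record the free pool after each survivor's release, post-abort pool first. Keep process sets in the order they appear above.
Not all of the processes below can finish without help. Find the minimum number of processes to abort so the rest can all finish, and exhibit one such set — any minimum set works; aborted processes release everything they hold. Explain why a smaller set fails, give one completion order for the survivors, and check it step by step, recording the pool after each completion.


The answer: abort proc-A.
Key observation: proc-E was stuck for good until proc-A gave back (1, 2); in the order shown it finishes at step 4.
Why nothing smaller works: aborting no one leaves the state deadlocked as given.
One survivor order: proc-F, proc-B, proc-C, proc-E. Verifying each step (post-abort pool first):
  pool = (4, 5)
  proc-F needs (3, 2) <= (4, 5) -> finishes; pool += (1, 1) = (5, 6)
  proc-B needs (5, 5) <= (5, 6) -> finishes; pool += (2, 0) = (7, 6)
  proc-C needs (4, 2) <= (7, 6) -> finishes; pool += (1, 1) = (8, 7)
  proc-E needs (8, 0) <= (8, 7) -> finishes; pool += (1, 0) = (9, 7)


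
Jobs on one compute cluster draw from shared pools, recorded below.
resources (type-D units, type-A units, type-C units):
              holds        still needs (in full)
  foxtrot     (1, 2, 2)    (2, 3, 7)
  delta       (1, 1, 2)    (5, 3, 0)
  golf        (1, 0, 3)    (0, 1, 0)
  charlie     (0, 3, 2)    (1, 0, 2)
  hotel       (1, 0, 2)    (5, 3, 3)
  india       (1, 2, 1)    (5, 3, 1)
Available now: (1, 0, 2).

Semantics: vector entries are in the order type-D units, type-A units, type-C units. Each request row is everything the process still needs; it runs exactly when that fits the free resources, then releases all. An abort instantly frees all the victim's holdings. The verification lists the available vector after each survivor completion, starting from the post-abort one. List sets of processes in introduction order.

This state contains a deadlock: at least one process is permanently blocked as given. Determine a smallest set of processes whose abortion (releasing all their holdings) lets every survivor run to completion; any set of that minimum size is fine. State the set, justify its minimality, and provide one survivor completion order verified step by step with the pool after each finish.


The answer: abort hotel and india.
Key observation: no ordering could ever have run delta before the abort of hotel and india; with (2, 2, 3) back in the pool it fits at step 4.
No one abort is enough; case by case: foxtrot alone leaves delta blocked (short on type-D units); delta alone leaves hotel blocked (short on type-D units); golf alone leaves delta blocked (short on type-D units); charlie alone leaves delta blocked (short on type-D units); hotel alone leaves delta blocked (short on type-D units); india alone leaves delta blocked (short on type-D units).
One survivor order: charlie, golf, foxtrot, delta. Walking it through (post-abort pool first):
  pool = (3, 2, 5)
  run charlie (needs (1, 0, 2), free (3, 2, 5)); after release of (0, 3, 2) the pool is (3, 5, 7)
  run golf (needs (0, 1, 0), free (3, 5, 7)); after release of (1, 0, 3) the pool is (4, 5, 10)
  run foxtrot (needs (2, 3, 7), free (4, 5, 10)); after release of (1, 2, 2) the pool is (5, 7, 12)
  run delta (needs (5, 3, 0), free (5, 7, 12)); after release of (1, 1, 2) the pool is (6, 8, 14)


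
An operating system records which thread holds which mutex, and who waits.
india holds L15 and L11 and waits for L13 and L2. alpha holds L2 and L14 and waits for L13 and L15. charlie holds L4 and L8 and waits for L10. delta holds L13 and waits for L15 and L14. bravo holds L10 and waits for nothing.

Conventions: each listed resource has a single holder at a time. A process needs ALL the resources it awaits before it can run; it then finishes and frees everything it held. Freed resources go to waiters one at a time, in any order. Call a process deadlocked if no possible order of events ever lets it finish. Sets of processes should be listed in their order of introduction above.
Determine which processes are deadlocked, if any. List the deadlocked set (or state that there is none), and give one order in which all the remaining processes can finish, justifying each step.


Deadlocked set: india, alpha and delta.
Key observation: along india -> alpha -> india, each member waits on what the next one holds — a deadlock; delta is caught in further circular waits.
The rest can finish in the order bravo, charlie.
Step-by-step check:
  bravo waits on nothing -> runs at once and releases L10
  run charlie (all its waits — L10 — are resolved); releases L4 and L8


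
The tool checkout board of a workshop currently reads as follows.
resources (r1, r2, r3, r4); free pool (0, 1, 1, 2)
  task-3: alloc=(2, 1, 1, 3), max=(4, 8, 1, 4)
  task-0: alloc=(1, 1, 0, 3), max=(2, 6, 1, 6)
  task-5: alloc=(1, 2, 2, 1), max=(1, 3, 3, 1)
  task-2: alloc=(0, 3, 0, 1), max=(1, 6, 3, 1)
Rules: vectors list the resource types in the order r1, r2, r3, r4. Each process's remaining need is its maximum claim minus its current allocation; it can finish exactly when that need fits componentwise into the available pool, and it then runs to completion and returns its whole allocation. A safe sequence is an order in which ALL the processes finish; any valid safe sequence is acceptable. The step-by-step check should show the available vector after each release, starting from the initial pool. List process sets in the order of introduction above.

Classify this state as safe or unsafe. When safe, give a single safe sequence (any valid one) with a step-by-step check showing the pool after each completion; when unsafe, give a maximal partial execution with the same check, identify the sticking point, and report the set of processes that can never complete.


SAFE, for example via the order task-5, task-2, task-0, task-3.
Key observation: task-5 marks the first exact bind of the order: its need (0, 1, 1, 0) fits the free (0, 1, 1, 2) with zero slack on a requested resource.
Check, step by step:
  pool = (0, 1, 1, 2)
  task-5 needs (0, 1, 1, 0) <= (0, 1, 1, 2) -> finishes; pool += (1, 2, 2, 1) = (1, 3, 3, 3)
  task-2 needs (1, 3, 3, 0) <= (1, 3, 3, 3) -> finishes; pool += (0, 3, 0, 1) = (1, 6, 3, 4)
  task-0 needs (1, 5, 1, 3) <= (1, 6, 3, 4) -> finishes; pool += (1, 1, 0, 3) = (2, 7, 3, 7)
  task-3 needs (2, 7, 0, 1) <= (2, 7, 3, 7) -> finishes; pool += (2, 1, 1, 3) = (4, 8, 4, 10)


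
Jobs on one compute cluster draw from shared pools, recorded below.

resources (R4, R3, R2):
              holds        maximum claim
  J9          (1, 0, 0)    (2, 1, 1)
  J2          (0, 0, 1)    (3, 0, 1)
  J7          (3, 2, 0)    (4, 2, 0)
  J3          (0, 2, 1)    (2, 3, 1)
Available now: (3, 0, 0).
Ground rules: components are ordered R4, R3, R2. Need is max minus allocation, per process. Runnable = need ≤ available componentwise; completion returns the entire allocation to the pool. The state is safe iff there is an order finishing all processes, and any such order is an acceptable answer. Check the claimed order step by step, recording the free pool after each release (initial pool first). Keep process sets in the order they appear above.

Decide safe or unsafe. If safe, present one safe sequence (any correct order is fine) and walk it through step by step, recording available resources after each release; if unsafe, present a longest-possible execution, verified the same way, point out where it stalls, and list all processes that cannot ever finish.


SAFE, for example via the order J2, J7, J3, J9.
Key observation: the first exact fit in this order is J2 — it needs (3, 0, 0) with (3, 0, 0) free, meeting a requested resource to the last unit.
Step-by-step check:
  pool = (3, 0, 0)
  run J2 (needs (3, 0, 0), free (3, 0, 0)); after release of (0, 0, 1) the pool is (3, 0, 1)
  run J7 (needs (1, 0, 0), free (3, 0, 1)); after release of (3, 2, 0) the pool is (6, 2, 1)
  run J3 (needs (2, 1, 0), free (6, 2, 1)); after release of (0, 2, 1) the pool is (6, 4, 2)
  run J9 (needs (1, 1, 1), free (6, 4, 2)); after release of (1, 0, 0) the pool is (7, 4, 2)


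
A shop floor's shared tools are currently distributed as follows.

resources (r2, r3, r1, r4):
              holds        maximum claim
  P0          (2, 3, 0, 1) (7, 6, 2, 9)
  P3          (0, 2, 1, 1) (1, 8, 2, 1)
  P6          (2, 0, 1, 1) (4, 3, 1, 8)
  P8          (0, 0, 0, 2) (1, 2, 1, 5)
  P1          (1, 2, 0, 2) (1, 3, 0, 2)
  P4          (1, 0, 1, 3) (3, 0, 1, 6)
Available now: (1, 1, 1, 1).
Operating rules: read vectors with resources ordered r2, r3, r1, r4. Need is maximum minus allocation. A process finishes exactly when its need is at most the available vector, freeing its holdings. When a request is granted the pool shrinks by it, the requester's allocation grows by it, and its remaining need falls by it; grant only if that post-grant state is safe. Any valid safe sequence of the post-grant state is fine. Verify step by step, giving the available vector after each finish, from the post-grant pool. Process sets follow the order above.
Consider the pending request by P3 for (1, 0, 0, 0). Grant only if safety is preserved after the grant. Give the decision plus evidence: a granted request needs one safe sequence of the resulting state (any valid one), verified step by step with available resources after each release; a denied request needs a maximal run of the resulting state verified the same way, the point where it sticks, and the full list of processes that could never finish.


DENY: after the grant no complete ordering would exist.
Key observation: after P1, P8 the pool peaks at (1, 3, 1, 5), and each blocked process is short somewhere: P0 on r2, r1, r4; P3 on r3; P6 on r2, r4; P4 on r2.
On the post-grant state, P1, P8 is a maximal run — nothing extends it. Verifying each step:
  pool = (0, 1, 1, 1)
  P1 needs (0, 1, 0, 0) <= (0, 1, 1, 1) -> finishes; pool += (1, 2, 0, 2) = (1, 3, 1, 3)
  P8 needs (1, 2, 1, 3) <= (1, 3, 1, 3) -> finishes; pool += (0, 0, 0, 2) = (1, 3, 1, 5)
  P0 cannot run: need (5, 3, 2, 8) vs free (1, 3, 1, 5) (insufficient r2, r1 and r4)
  P3 cannot run: need (0, 6, 1, 0) vs free (1, 3, 1, 5) (insufficient r3)
  P6 cannot run: need (2, 3, 0, 7) vs free (1, 3, 1, 5) (insufficient r2 and r4)
  P4 cannot run: need (2, 0, 0, 3) vs free (1, 3, 1, 5) (insufficient r2)
Processes that could never finish after the grant: P0, P3, P6 and P4.


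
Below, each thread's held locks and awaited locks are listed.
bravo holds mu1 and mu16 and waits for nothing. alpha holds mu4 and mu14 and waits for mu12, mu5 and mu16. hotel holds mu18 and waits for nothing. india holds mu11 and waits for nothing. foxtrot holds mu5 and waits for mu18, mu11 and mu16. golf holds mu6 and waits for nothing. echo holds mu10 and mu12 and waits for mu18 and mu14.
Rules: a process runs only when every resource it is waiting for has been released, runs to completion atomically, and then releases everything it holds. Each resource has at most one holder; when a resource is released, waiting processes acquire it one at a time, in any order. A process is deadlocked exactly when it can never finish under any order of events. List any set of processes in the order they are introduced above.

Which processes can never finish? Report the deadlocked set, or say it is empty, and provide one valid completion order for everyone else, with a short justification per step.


Deadlocked: alpha and echo.
Key observation: the waits loop around alpha -> echo -> alpha with no way out; no other process is dragged down with it.
The rest can finish in the order golf, hotel, bravo, india, foxtrot.
Check, step by step:
  golf: no waits; runs immediately, freeing mu6
  hotel: no waits; runs immediately, freeing mu18
  bravo: no waits; runs immediately, freeing mu1 and mu16
  india: no waits; runs immediately, freeing mu11
  foxtrot: everything it awaited (mu18, mu11 and mu16) is free; runs, freeing mu5


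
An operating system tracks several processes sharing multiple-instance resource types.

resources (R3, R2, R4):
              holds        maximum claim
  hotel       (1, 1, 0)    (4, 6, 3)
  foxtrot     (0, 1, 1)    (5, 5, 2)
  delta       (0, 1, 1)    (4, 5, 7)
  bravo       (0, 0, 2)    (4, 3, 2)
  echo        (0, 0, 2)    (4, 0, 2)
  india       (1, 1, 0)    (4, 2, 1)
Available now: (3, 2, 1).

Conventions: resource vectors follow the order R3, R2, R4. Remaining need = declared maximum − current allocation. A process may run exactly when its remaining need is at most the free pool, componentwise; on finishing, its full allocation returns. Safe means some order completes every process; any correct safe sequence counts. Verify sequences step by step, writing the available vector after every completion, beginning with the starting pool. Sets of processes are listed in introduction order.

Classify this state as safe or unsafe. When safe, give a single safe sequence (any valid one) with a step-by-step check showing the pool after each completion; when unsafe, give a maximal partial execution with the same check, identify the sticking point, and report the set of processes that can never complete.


The state is UNSAFE.
Key observation: after india, echo, bravo complete, (4, 3, 5) is the best the pool ever gets, yet each leftover process wants more R2.
The run india, echo, bravo cannot be extended any further. Walking it through:
  pool = (3, 2, 1)
  india: need (3, 1, 1) fits (3, 2, 1); releases (1, 1, 0), pool now (4, 3, 1)
  echo: need (4, 0, 0) fits (4, 3, 1); releases (0, 0, 2), pool now (4, 3, 3)
  bravo: need (4, 3, 0) fits (4, 3, 3); releases (0, 0, 2), pool now (4, 3, 5)
  blocked: hotel wants (3, 5, 3), pool (4, 3, 5) — not enough R2
  blocked: foxtrot wants (5, 4, 1), pool (4, 3, 5) — not enough R3 and R2
  blocked: delta wants (4, 4, 6), pool (4, 3, 5) — not enough R2 and R4
Never able to finish: hotel, foxtrot and delta.


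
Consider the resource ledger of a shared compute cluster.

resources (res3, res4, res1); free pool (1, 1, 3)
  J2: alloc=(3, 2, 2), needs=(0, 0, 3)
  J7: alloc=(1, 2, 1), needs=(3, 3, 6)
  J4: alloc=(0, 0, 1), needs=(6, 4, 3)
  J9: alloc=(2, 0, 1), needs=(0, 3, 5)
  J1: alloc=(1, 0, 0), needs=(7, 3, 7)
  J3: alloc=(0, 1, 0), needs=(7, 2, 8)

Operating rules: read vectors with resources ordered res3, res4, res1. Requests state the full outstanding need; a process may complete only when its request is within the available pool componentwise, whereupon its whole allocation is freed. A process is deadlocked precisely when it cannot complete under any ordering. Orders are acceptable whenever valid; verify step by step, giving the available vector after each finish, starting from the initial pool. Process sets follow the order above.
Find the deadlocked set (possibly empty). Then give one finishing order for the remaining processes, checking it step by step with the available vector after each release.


The deadlocked set is empty.
Key observation: J2 leads a chain of completions in which each release enables another process.
A valid finishing order for the others: J2, J9, J7, J4, J1, J3. Verifying each step:
  pool = (1, 1, 3)
  run J2 (needs (0, 0, 3), free (1, 1, 3)); after release of (3, 2, 2) the pool is (4, 3, 5)
  run J9 (needs (0, 3, 5), free (4, 3, 5)); after release of (2, 0, 1) the pool is (6, 3, 6)
  run J7 (needs (3, 3, 6), free (6, 3, 6)); after release of (1, 2, 1) the pool is (7, 5, 7)
  run J4 (needs (6, 4, 3), free (7, 5, 7)); after release of (0, 0, 1) the pool is (7, 5, 8)
  run J1 (needs (7, 3, 7), free (7, 5, 8)); after release of (1, 0, 0) the pool is (8, 5, 8)
  run J3 (needs (7, 2, 8), free (8, 5, 8)); after release of (0, 1, 0) the pool is (8, 6, 8)


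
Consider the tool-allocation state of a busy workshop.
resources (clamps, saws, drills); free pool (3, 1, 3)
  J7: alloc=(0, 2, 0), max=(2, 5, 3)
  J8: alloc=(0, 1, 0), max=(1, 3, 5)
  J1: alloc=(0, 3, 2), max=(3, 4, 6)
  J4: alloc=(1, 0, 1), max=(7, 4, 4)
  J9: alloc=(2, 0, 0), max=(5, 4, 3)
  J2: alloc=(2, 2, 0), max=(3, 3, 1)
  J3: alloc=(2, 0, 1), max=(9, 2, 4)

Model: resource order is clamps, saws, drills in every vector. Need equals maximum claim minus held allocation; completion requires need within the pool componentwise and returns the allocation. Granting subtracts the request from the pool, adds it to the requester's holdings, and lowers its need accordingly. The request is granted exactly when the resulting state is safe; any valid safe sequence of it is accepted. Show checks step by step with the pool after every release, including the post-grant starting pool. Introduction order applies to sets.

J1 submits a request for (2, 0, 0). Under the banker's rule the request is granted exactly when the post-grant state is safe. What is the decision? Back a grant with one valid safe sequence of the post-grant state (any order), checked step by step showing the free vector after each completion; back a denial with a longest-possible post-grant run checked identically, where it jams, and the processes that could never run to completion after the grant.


DENY — the pretend-granted state is unsafe.
Key observation: after J2, J7, J9 the pool peaks at (5, 5, 3), and each blocked process is short somewhere: J8 on drills; J1 on drills; J4 on clamps; J3 on clamps.
After a pretend grant, a maximal execution: J2, J7, J9 — then nothing else fits. Walking it through:
  pool = (1, 1, 3)
  run J2 (needs (1, 1, 1), free (1, 1, 3)); after release of (2, 2, 0) the pool is (3, 3, 3)
  run J7 (needs (2, 3, 3), free (3, 3, 3)); after release of (0, 2, 0) the pool is (3, 5, 3)
  run J9 (needs (3, 4, 3), free (3, 5, 3)); after release of (2, 0, 0) the pool is (5, 5, 3)
  J8 still needs (1, 2, 5) but only (5, 5, 3) is free — short on drills
  J1 still needs (1, 1, 4) but only (5, 5, 3) is free — short on drills
  J4 still needs (6, 4, 3) but only (5, 5, 3) is free — short on clamps
  J3 still needs (7, 2, 3) but only (5, 5, 3) is free — short on clamps
Processes that could never finish after the grant: J8, J1, J4 and J3.


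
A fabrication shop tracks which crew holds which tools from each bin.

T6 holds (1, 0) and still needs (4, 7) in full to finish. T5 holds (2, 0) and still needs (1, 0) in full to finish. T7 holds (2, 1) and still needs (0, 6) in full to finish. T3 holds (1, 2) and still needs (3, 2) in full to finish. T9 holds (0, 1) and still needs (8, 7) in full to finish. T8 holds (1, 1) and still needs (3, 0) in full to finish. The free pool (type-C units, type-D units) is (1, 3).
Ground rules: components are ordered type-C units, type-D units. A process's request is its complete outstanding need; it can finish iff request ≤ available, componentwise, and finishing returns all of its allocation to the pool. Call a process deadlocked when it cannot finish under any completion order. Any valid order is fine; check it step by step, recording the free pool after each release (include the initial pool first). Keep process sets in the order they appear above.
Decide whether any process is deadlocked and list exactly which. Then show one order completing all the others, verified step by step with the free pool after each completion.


Nothing here is deadlocked.
Key observation: beginning at T5, releases accumulate fast enough that every process eventually fits.
The rest can finish in the order T5, T3, T8, T7, T6, T9. Step-by-step check:
  pool = (1, 3)
  T5: need (1, 0) fits (1, 3); releases (2, 0), pool now (3, 3)
  T3: need (3, 2) fits (3, 3); releases (1, 2), pool now (4, 5)
  T8: need (3, 0) fits (4, 5); releases (1, 1), pool now (5, 6)
  T7: need (0, 6) fits (5, 6); releases (2, 1), pool now (7, 7)
  T6: need (4, 7) fits (7, 7); releases (1, 0), pool now (8, 7)
  T9: need (8, 7) fits (8, 7); releases (0, 1), pool now (8, 8)


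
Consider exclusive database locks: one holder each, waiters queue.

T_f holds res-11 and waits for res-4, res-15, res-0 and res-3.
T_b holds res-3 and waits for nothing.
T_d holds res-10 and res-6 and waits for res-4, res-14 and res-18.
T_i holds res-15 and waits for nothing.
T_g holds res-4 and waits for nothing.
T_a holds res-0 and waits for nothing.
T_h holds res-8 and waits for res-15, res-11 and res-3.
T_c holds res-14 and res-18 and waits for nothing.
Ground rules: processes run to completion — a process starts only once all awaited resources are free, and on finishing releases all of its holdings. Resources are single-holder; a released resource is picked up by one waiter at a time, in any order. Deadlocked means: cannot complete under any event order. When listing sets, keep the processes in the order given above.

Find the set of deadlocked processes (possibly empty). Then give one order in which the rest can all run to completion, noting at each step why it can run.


The deadlocked set is empty.
Key observation: every chain of waits terminates; starting from the processes that wait on nothing, all the rest unlock in turn.
One completion order for the rest: T_a, T_b, T_g, T_i, T_c, T_f, T_d, T_h.
Verifying each step:
  T_a: no waits; runs immediately, freeing res-0
  T_b: no waits; runs immediately, freeing res-3
  T_g: no waits; runs immediately, freeing res-4
  T_i: no waits; runs immediately, freeing res-15
  T_c: no waits; runs immediately, freeing res-14 and res-18
  run T_f (all its waits — res-4, res-15, res-0 and res-3 — are resolved); releases res-11
  run T_d (all its waits — res-4, res-14 and res-18 — are resolved); releases res-10 and res-6
  run T_h (all its waits — res-15, res-11 and res-3 — are resolved); releases res-8


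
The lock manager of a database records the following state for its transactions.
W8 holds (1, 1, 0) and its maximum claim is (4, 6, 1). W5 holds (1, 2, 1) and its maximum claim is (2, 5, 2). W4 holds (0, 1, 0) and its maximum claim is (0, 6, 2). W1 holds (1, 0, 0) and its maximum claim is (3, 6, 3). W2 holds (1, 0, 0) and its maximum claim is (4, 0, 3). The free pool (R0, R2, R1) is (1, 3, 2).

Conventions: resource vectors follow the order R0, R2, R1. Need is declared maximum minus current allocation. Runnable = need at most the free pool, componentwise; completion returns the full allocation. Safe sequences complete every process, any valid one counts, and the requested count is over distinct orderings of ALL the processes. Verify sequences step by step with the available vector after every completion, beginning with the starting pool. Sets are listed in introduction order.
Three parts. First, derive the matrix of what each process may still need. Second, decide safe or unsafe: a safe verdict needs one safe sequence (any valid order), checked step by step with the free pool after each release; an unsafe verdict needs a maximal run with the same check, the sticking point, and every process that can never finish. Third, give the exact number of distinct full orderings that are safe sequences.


(1) Remaining need (order R0, R2, R1):
  W8: (3, 5, 1)
  W5: (1, 3, 1)
  W4: (0, 5, 2)
  W1: (2, 6, 3)
  W2: (3, 0, 3)
(2) SAFE, for example via the order W5, W4, W1, W8, W2.
Key observation: at W5 the run first touches a limit — (1, 3, 1) against (1, 3, 2), exact on a resource it actually requests.
Verifying each step:
  pool = (1, 3, 2)
  W5: need (1, 3, 1) fits (1, 3, 2); releases (1, 2, 1), pool now (2, 5, 3)
  W4: need (0, 5, 2) fits (2, 5, 3); releases (0, 1, 0), pool now (2, 6, 3)
  W1: need (2, 6, 3) fits (2, 6, 3); releases (1, 0, 0), pool now (3, 6, 3)
  W8: need (3, 5, 1) fits (3, 6, 3); releases (1, 1, 0), pool now (4, 7, 3)
  W2: need (3, 0, 3) fits (4, 7, 3); releases (1, 0, 0), pool now (5, 7, 3)
(3) Exactly 2 of the possible complete orderings are safe sequences.
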